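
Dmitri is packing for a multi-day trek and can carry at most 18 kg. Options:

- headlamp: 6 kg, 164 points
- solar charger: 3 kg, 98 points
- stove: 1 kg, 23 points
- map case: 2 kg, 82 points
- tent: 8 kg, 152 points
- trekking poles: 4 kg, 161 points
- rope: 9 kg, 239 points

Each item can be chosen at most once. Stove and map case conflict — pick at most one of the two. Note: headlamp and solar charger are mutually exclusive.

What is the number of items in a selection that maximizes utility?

Best achievable utility is 580.
One optimal bundle: solar charger + map case + trekking poles + rope (18 kg).
Any selection reaching 580 contains exactly 4 items.

4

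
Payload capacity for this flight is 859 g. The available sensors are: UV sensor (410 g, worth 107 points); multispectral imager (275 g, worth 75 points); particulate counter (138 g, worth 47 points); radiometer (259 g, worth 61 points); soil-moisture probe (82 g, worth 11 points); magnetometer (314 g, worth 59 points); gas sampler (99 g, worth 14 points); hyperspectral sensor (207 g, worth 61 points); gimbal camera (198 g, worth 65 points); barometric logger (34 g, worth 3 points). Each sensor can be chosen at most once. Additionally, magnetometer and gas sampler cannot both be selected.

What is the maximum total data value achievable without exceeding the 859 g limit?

251

Taking multispectral imager + particulate counter + hyperspectral sensor + gimbal camera + barometric logger: 852 g used, 251 in data value.
That's the maximum — no feasible swap from here does better than 251.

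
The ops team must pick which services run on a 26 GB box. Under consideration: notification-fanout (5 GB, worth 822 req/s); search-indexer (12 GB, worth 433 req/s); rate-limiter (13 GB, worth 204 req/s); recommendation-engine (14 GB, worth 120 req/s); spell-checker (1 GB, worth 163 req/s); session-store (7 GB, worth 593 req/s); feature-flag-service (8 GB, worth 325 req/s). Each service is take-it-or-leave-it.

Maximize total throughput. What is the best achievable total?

2011

Greedy by ratio would take notification-fanout + spell-checker + session-store + feature-flag-service: 21 GB used, total 1903.
Dropping feature-flag-service frees 8 GB; slotting in search-indexer (12 GB) lifts the total to 2011 at 25 GB.
Every other selection either busts 26 GB or fails to beat 2011.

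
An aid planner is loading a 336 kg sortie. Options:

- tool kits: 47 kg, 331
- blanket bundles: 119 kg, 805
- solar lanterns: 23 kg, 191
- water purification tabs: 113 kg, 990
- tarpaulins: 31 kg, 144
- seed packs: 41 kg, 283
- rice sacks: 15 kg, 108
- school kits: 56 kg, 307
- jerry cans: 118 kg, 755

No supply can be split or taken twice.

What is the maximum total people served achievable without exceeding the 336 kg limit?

The ratio heuristic lands on tool kits + solar lanterns + water purification tabs + tarpaulins + seed packs + rice sacks + school kits (2354) but leaves 10 kg idle.
Replace solar lanterns and tarpaulins and school kits with blanket bundles: the trade gains 163 net, giving 2517 at 335 kg.
That's the maximum — no swap from here does better than 2517.

2517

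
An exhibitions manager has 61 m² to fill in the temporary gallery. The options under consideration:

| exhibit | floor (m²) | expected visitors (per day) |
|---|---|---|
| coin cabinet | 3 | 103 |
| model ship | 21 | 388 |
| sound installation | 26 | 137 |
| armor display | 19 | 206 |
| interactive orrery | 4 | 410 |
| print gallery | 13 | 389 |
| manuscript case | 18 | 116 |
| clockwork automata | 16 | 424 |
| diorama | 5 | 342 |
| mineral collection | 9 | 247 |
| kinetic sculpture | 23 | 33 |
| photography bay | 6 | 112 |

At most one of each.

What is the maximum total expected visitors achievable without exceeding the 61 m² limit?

Best packing: coin cabinet + interactive orrery + print gallery + clockwork automata + diorama + mineral collection + photography bay — 56 m², 2027 total.

2027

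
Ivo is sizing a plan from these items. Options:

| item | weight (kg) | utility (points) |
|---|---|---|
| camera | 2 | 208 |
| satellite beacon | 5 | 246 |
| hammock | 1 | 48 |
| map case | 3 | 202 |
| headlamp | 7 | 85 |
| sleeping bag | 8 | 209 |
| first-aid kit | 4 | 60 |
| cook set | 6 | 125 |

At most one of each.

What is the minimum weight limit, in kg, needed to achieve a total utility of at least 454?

Look for the lowest-weight combination reaching 454.
camera + hammock + map case reaches 458 using 6 kg.
Below 6 kg the best achievable stays under 454.

6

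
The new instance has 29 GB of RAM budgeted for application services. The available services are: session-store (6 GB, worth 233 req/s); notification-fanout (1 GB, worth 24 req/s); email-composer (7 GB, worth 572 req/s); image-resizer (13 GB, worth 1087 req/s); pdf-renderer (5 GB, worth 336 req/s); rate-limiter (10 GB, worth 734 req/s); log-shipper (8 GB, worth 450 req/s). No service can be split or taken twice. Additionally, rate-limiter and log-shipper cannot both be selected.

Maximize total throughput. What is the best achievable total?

2181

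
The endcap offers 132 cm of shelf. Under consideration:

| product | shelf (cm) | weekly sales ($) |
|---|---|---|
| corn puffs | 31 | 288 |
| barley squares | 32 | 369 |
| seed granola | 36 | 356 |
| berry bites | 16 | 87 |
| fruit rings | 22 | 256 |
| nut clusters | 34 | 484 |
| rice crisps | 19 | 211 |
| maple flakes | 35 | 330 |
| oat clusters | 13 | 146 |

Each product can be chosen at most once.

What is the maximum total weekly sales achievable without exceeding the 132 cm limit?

Greedy by ratio would take barley squares + fruit rings + nut clusters + rice crisps + oat clusters: 120 cm used, total 1466.
The 19 cm tied up in rice crisps is better spent on corn puffs — total rises to 1543 (132 cm).
The closest alternative, corn puffs + barley squares + nut clusters + rice crisps + oat clusters, reaches only 1498.

1543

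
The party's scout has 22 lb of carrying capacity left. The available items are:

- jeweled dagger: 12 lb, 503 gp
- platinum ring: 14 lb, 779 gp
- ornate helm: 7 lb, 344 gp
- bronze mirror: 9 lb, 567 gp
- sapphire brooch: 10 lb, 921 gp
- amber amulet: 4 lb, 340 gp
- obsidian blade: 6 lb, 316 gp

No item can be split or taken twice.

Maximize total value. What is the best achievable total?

The ratio heuristic lands on sapphire brooch + amber amulet + obsidian blade (1577) but leaves 2 lb idle.
Dropping obsidian blade frees 6 lb; slotting in ornate helm (7 lb) lifts the total to 1605 at 21 lb.
Nothing else within 22 lb beats 1605.

1605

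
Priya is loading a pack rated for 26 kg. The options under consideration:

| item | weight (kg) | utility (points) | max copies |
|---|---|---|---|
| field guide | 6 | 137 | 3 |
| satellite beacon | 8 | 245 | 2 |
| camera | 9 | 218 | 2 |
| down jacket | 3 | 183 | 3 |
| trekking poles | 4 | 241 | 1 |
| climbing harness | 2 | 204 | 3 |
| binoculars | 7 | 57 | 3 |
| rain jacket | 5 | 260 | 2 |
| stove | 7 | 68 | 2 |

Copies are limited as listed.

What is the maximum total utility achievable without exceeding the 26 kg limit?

1739

A density-first pass picks 3×down jacket + trekking poles + 3×climbing harness + rain jacket — 1662 at 24 kg.
The 3 kg tied up in down jacket is better spent on rain jacket — total rises to 1739 (26 kg).
Nothing else within 26 kg beats 1739.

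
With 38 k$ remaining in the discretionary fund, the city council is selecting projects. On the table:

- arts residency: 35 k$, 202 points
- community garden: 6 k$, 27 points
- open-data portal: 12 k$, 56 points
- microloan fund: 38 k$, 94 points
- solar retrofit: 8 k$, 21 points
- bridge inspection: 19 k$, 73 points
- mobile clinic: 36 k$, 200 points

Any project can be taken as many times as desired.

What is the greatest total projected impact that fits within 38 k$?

Taking arts residency: 35 k$ used, 202 in projected impact.

202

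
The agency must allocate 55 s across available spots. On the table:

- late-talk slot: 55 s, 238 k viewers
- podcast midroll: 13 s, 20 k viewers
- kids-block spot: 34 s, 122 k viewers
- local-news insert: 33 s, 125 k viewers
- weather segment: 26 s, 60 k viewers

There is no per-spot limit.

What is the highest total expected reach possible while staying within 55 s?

Late-talk slot uses 55 of the 55 s and totals 238.

238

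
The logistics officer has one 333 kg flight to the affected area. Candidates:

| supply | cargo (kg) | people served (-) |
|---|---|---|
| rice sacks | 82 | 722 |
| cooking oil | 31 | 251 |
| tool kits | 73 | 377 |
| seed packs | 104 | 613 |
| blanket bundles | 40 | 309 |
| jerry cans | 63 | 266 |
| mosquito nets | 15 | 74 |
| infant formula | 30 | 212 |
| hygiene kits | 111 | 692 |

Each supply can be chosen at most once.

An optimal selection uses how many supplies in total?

4

Best achievable people served is 2278.
One optimal bundle: rice sacks + cooking oil + seed packs + hygiene kits (328 kg).
Any selection reaching 2278 contains exactly 4 supplies.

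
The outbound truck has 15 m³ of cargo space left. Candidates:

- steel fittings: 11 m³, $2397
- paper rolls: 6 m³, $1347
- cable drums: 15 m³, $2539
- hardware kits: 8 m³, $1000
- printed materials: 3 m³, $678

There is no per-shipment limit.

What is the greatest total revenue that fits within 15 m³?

3390

Best packing: 5×printed materials — 15 m³, 3390 total.
Nothing else within 15 m³ beats 3390.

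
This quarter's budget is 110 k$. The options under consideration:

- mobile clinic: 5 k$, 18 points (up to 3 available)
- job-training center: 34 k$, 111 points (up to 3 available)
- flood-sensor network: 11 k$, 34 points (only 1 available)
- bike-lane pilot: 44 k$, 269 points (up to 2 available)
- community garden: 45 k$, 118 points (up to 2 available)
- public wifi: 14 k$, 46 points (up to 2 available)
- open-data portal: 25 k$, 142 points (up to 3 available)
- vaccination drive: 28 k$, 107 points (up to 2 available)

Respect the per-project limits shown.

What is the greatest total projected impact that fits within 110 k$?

608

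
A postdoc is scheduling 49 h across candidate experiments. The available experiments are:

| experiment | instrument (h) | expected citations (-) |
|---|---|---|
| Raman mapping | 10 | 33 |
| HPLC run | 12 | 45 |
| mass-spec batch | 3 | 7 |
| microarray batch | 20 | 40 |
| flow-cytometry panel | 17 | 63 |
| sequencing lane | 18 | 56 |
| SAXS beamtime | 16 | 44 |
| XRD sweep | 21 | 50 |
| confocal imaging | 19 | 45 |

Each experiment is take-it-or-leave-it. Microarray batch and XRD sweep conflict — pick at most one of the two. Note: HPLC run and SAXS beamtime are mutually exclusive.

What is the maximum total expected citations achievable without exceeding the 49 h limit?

164

Taking the top-ratio experiments first gives Raman mapping + HPLC run + mass-spec batch + flow-cytometry panel for 148 (42 h).
Replace Raman mapping and mass-spec batch with sequencing lane: the trade gains 16 net, giving 164 at 47 h.
Every other selection either busts 49 h or breaks a pairing rule or fails to beat 164.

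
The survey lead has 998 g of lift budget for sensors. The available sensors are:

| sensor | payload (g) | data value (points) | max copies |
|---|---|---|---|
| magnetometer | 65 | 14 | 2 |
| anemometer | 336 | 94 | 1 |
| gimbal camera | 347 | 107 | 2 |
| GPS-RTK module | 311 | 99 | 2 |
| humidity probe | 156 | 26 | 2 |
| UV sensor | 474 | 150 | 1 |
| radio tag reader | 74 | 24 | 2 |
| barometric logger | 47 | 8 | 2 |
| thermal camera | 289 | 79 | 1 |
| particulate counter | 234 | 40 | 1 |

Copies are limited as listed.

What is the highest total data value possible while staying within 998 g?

Taking the top-ratio sensors first gives 2×magnetometer + 2×GPS-RTK module + 2×radio tag reader + 2×barometric logger for 290 (994 g).
Dropping magnetometer and GPS-RTK module and 2×barometric logger frees 470 g; slotting in UV sensor (474 g) lifts the total to 311 at 998 g.
Every other selection either busts 998 g or exceeds an availability limit or fails to beat 311.

311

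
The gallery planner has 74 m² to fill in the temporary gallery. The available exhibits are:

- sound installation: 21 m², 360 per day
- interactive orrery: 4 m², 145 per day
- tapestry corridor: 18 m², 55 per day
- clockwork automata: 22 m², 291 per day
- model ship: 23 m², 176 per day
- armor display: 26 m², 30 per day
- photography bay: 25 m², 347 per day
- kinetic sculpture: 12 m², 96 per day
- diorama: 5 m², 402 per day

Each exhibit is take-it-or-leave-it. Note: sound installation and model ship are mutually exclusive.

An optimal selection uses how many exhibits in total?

4

The maximum expected visitors within 74 m² is 1400.
One optimal bundle: sound installation + clockwork automata + photography bay + diorama (73 m²).
All optima have 4 exhibits.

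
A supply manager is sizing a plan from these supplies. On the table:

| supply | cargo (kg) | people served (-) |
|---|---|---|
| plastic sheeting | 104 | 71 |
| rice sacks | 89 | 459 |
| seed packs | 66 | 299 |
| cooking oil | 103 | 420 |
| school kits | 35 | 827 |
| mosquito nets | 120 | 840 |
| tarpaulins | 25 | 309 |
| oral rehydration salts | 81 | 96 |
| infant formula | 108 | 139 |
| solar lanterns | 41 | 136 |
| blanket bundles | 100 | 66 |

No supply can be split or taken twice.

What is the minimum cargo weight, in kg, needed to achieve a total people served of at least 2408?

269

Minimise kg subject to total people served ≥ 2408.
rice sacks + school kits + mosquito nets + tarpaulins reaches 2435 using 269 kg.
No combination under 269 kg hits 2408.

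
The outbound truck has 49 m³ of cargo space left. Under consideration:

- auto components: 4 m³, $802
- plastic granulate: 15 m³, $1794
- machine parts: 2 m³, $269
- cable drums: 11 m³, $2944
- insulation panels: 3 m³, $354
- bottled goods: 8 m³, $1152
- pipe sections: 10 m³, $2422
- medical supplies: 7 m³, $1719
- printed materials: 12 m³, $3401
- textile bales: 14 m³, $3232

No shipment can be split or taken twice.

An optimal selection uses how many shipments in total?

Best achievable revenue is 12268.
For example machine parts + cable drums + pipe sections + printed materials + textile bales achieves it, using 49 m³.
Any selection reaching 12268 contains exactly 5 shipments.

5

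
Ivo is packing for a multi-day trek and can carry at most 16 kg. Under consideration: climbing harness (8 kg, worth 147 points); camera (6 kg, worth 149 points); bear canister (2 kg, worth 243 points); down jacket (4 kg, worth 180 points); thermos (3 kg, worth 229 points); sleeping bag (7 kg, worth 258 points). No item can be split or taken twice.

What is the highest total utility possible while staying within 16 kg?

Taking bear canister + down jacket + thermos + sleeping bag: 16 kg used, 910 in utility.

910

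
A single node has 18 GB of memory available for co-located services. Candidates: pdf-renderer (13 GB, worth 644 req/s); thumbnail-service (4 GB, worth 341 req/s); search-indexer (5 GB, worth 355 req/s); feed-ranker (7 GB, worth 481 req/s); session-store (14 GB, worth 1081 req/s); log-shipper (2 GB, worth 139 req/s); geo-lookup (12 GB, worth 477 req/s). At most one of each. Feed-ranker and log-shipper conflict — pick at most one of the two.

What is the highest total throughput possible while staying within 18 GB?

1422

By throughput per GB: thumbnail-service 85.25, session-store 77.21, search-indexer 71.00 lead.
Best packing: thumbnail-service + session-store — 18 GB, 1422 total.
Nothing else feasible within 18 GB beats 1422.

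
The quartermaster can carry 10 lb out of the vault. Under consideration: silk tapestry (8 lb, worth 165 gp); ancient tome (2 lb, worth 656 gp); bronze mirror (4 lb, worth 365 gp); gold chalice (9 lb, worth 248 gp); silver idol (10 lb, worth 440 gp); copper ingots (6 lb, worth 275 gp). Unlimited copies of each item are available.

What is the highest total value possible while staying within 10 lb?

3280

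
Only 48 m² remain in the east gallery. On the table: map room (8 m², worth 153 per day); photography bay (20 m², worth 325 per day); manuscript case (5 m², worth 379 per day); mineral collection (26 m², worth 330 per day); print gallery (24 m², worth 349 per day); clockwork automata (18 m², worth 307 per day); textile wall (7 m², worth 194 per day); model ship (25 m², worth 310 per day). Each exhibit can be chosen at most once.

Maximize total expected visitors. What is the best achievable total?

1075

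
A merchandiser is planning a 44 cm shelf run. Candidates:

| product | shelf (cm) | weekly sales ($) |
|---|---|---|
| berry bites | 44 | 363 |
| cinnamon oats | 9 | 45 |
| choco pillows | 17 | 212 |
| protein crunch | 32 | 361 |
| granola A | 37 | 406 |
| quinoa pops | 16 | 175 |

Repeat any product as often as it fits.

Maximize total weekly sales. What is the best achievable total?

469

Cinnamon oats + 2×choco pillows uses 43 of the 44 cm and totals 469.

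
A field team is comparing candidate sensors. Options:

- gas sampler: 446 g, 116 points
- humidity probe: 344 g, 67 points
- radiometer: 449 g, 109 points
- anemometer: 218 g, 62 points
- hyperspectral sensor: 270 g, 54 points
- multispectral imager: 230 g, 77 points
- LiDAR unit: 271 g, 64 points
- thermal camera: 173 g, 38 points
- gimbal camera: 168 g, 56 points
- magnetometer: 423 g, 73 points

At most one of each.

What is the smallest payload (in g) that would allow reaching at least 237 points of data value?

Look for the lowest-payload combination reaching 237.
gas sampler + multispectral imager + gimbal camera: 249 data value at 844 g.
Any bundle with less than 844 g falls short of 237.

844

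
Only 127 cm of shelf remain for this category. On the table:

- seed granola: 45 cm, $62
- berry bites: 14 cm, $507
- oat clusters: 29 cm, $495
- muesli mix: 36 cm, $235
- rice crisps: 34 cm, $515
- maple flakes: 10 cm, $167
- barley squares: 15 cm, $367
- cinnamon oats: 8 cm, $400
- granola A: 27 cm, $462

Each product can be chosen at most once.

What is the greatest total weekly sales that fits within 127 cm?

2746

By weekly sales per cm: cinnamon oats 50.00, berry bites 36.21, barley squares 24.47, granola A 17.11 lead.
The ratio heuristic lands on berry bites + oat clusters + maple flakes + barley squares + cinnamon oats + granola A (2398) but leaves 24 cm idle.
Replace maple flakes with rice crisps: the trade gains 348 net, giving 2746 at 127 cm.
Next best is berry bites + oat clusters + rice crisps + maple flakes + cinnamon oats + granola A at 2546 (122 cm) — short by 200.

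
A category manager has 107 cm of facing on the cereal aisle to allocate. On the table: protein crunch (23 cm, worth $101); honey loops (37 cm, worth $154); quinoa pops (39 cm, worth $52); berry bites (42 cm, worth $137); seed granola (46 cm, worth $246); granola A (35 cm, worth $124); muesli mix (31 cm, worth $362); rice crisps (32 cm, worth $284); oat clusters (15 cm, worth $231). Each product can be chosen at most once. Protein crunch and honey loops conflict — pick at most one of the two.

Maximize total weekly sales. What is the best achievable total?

978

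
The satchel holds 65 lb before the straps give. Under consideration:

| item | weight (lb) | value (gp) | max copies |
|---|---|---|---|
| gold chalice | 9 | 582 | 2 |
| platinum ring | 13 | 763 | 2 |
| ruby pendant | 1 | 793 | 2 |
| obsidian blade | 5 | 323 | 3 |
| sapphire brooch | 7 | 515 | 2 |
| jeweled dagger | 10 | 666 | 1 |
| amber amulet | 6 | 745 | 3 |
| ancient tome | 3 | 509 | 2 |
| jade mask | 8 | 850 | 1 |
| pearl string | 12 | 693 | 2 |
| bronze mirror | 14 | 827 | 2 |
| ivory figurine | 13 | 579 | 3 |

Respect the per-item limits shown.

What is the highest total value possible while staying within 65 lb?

Taking the top-ratio items first gives 2×ruby pendant + obsidian blade + 2×sapphire brooch + jeweled dagger + 3×amber amulet + 2×ancient tome + jade mask for 7708 (63 lb).
Dropping sapphire brooch frees 7 lb; slotting in gold chalice (9 lb) lifts the total to 7775 at 65 lb.

7775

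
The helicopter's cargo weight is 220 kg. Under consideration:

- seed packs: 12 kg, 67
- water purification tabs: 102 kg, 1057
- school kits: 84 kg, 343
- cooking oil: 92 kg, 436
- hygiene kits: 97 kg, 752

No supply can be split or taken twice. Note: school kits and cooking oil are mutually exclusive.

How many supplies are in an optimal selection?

Optimal total is 1876.
For example seed packs + water purification tabs + hygiene kits achieves it, using 211 kg.
Every optimal selection uses 3 supplies.

3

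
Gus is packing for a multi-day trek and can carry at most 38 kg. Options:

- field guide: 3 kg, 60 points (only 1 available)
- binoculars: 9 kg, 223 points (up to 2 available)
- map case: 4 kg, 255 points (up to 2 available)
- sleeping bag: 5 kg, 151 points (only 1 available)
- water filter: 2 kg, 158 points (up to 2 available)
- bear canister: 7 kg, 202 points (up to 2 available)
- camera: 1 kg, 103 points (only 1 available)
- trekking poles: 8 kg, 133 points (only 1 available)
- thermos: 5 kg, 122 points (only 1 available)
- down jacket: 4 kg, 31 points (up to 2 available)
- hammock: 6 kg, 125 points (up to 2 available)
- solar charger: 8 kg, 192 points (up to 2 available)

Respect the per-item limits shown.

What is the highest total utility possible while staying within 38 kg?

1609

A density-first pass picks 2×map case + sleeping bag + 2×water filter + 2×bear canister + camera + thermos — 1606 at 37 kg.
Dropping thermos frees 5 kg; slotting in hammock (6 kg) lifts the total to 1609 at 38 kg.
Every other selection either busts 38 kg or exceeds an availability limit or fails to beat 1609.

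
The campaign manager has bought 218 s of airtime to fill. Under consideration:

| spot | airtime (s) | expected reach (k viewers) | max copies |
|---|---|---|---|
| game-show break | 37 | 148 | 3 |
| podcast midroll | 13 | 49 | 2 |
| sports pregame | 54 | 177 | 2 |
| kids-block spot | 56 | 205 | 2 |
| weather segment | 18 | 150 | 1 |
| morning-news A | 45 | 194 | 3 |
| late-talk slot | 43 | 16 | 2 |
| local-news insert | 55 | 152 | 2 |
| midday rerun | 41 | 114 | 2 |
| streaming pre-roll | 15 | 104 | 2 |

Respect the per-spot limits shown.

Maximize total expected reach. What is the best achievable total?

1045

Ranking by ratio (expected reach/s): weather segment 8.33, streaming pre-roll 6.93, morning-news A 4.31.
The ratio heuristic lands on 2×podcast midroll + weather segment + 3×morning-news A + 2×streaming pre-roll (1038) but leaves 9 s idle.
Replace podcast midroll and 2×morning-news A with 3×game-show break: the trade gains 7 net, giving 1045 at 217 s.
That's the maximum — no swap from here does better than 1045.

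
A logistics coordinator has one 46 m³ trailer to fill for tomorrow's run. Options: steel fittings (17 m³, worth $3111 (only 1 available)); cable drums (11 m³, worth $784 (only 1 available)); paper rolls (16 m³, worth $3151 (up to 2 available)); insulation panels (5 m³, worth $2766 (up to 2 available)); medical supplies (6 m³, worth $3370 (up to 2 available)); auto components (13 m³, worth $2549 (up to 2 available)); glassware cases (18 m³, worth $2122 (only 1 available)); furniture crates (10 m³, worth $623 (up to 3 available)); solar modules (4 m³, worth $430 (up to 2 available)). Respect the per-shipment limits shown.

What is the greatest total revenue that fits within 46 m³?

16283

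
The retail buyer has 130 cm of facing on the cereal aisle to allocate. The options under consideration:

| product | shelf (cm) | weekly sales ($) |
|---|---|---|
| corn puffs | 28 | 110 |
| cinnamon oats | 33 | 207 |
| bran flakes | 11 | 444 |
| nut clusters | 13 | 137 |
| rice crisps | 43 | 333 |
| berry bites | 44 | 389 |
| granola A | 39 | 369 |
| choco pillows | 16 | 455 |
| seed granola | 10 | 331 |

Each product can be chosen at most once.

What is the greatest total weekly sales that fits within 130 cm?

1988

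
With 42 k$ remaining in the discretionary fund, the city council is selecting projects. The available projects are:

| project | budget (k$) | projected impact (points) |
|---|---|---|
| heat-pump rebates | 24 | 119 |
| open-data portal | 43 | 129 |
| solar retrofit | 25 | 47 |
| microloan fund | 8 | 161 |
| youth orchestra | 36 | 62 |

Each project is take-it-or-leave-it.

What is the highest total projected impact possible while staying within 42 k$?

Taking heat-pump rebates + microloan fund: 32 k$ used, 280 in projected impact.

280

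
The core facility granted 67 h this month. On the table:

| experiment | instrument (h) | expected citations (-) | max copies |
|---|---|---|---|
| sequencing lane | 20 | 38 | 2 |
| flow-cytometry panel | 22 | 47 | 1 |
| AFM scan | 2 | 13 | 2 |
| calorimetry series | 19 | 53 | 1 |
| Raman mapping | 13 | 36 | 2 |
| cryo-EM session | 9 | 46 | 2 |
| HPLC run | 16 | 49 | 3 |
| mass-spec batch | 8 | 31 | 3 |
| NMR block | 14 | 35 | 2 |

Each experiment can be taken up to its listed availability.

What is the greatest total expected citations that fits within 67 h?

By expected citations per h: AFM scan 6.50, cryo-EM session 5.11, mass-spec batch 3.88 lead.
The ratio heuristic lands on 2×AFM scan + 2×cryo-EM session + HPLC run + 3×mass-spec batch (260) but leaves 5 h idle.
The 8 h tied up in mass-spec batch is better spent on Raman mapping — total rises to 265 (67 h).
Every other selection either busts 67 h or exceeds an availability limit or fails to beat 265.

265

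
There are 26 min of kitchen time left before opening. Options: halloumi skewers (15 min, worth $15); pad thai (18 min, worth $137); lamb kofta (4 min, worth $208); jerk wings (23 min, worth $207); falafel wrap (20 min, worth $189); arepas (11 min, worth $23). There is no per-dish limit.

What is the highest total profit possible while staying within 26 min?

1248

6×lamb kofta uses 24 of the 26 min and totals 1248.
No other feasible combination exceeds 1248.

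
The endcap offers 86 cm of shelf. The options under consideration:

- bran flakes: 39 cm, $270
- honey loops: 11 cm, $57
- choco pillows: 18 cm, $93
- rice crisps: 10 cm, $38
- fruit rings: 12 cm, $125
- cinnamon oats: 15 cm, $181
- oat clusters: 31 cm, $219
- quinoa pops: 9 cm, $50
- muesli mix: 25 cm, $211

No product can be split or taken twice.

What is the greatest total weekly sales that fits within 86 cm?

Density check — cinnamon oats 12.07, fruit rings 10.42, muesli mix 8.44 are the best per cm.
Fruit rings + cinnamon oats + oat clusters + muesli mix uses 83 of the 86 cm and totals 736.
Next best is bran flakes + honey loops + fruit rings + cinnamon oats + quinoa pops at 683 (86 cm) — short by 53.

736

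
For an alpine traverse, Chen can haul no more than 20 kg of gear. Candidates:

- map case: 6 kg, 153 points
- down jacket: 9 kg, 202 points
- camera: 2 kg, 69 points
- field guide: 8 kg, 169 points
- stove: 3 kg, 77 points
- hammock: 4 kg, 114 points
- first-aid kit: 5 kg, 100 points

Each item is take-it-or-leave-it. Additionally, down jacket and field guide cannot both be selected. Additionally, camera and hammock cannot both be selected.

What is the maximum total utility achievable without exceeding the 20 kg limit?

501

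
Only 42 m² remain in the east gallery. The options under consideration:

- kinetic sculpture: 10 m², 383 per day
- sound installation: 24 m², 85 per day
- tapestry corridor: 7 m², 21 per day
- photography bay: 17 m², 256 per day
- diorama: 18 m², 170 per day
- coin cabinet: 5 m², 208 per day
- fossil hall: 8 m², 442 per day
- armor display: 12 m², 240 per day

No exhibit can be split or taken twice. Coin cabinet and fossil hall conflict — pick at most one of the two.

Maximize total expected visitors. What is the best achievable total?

1102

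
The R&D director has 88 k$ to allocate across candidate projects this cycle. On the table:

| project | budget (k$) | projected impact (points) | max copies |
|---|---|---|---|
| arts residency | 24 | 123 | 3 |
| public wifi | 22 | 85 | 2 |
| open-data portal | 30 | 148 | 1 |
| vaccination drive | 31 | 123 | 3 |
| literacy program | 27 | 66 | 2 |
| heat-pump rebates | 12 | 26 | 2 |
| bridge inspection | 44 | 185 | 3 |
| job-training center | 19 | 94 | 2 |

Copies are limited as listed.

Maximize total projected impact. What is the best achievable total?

A density-first pass picks 3×arts residency + heat-pump rebates — 395 at 84 k$.
Dropping arts residency and heat-pump rebates frees 36 k$; slotting in 2×job-training center (38 k$) lifts the total to 434 at 86 k$.
That's the maximum — no swap from here does better than 434.

434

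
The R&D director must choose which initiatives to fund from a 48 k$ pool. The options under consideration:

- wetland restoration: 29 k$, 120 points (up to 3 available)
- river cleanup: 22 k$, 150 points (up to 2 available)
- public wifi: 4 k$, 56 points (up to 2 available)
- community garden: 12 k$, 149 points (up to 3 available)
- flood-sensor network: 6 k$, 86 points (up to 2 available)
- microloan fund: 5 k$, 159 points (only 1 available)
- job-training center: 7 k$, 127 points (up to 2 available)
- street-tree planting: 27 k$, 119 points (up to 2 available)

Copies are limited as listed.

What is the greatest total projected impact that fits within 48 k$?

The ratio heuristic lands on 2×public wifi + 2×flood-sensor network + microloan fund + 2×job-training center (697) but leaves 9 k$ idle.
The 4 k$ tied up in public wifi is better spent on community garden — total rises to 790 (47 k$).

790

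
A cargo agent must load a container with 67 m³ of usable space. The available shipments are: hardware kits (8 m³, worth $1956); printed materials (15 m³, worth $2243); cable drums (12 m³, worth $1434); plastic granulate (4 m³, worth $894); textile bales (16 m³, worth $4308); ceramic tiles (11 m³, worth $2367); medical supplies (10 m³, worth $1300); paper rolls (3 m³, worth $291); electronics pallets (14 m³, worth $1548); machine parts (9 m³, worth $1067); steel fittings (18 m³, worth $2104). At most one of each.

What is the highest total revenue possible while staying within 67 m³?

13359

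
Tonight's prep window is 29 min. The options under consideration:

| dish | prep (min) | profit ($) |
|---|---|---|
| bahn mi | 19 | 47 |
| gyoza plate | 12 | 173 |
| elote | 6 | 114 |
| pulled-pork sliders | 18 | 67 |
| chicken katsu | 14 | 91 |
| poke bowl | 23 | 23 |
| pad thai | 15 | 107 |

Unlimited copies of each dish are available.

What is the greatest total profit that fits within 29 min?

456

Taking 4×elote: 24 min used, 456 in profit.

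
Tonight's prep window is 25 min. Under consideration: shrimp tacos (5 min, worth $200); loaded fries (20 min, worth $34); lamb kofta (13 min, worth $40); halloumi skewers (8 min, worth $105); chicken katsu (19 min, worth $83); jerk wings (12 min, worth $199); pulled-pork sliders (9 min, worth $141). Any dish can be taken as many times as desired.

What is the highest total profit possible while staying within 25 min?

1000

The ratio ordering already packs tightly: 5×shrimp tacos, 25 min, 1000.
That's the maximum — no swap from here does better than 1000.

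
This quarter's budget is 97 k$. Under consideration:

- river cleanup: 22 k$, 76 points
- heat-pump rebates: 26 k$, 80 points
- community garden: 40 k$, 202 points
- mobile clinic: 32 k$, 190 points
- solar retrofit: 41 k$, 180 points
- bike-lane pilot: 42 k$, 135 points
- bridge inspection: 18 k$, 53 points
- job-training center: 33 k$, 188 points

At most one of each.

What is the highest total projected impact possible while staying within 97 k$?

468

Filling by ratio: river cleanup + mobile clinic + job-training center for 454, with 10 k$ left unused.
Dropping job-training center frees 33 k$; slotting in community garden (40 k$) lifts the total to 468 at 94 k$.
Nothing else within 97 k$ beats 468.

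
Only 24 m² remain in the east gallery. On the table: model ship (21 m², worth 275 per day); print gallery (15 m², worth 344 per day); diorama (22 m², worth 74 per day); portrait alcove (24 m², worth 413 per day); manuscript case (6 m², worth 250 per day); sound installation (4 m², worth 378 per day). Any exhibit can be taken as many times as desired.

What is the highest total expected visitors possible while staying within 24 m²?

2268

The ratio ordering already packs tightly: 6×sound installation, 24 m², 2268.
That's the maximum — no swap from here does better than 2268.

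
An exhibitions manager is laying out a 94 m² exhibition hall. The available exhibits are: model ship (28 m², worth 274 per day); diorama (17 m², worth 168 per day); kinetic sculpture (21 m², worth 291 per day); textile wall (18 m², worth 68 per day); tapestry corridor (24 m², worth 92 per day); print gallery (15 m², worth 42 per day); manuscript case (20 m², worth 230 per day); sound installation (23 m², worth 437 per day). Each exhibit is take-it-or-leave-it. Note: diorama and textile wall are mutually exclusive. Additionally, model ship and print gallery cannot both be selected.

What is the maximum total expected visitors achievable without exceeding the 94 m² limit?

1232

Density check — sound installation 19.00, kinetic sculpture 13.86, manuscript case 11.50, diorama 9.88 are the best per m².
A density-first pass picks diorama + kinetic sculpture + manuscript case + sound installation — 1126 at 81 m².
Dropping diorama frees 17 m²; slotting in model ship (28 m²) lifts the total to 1232 at 92 m².
Runner-up model ship + diorama + kinetic sculpture + sound installation tops out at 1170.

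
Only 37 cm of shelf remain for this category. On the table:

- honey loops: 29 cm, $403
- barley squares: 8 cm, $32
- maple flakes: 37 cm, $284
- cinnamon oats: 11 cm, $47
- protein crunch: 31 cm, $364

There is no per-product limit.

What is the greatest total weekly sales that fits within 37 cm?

435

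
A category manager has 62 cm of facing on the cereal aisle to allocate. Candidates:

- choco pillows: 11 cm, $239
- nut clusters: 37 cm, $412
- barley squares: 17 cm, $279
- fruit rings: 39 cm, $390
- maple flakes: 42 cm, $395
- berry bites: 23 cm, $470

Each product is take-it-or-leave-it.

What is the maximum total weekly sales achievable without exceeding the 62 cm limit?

988

Ranking by ratio (weekly sales/cm): choco pillows 21.73, berry bites 20.43, barley squares 16.41, nut clusters 11.14.
The ratio ordering already packs tightly: choco pillows + barley squares + berry bites, 51 cm, 988.
The closest alternative, nut clusters + berry bites, reaches only 882.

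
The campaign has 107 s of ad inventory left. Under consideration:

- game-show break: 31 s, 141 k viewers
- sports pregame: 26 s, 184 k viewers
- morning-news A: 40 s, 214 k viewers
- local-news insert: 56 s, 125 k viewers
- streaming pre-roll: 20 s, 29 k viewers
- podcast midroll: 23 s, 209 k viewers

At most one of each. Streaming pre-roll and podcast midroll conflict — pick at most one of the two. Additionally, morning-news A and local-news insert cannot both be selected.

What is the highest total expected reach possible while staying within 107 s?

607

Ranking by ratio (expected reach/s): podcast midroll 9.09, sports pregame 7.08, morning-news A 5.35.
Sports pregame + morning-news A + podcast midroll uses 89 of the 107 s and totals 607.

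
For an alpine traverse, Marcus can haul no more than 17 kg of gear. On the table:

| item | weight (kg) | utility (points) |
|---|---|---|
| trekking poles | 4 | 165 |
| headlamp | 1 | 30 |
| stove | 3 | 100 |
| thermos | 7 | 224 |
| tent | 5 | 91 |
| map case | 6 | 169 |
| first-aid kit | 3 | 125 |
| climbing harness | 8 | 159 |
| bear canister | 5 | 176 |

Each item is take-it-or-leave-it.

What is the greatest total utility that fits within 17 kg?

614

The ratio heuristic lands on trekking poles + headlamp + stove + first-aid kit + bear canister (596) but leaves 1 kg idle.
Dropping headlamp and bear canister frees 6 kg; slotting in thermos (7 kg) lifts the total to 614 at 17 kg.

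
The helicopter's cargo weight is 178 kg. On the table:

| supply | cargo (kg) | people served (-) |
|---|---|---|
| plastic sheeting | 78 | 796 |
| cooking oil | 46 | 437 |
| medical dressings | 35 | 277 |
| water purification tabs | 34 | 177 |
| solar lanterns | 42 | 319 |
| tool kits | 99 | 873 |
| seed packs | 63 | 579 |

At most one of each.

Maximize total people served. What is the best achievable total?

Filling by ratio: plastic sheeting + cooking oil + medical dressings for 1510, with 19 kg left unused.
Replace cooking oil and medical dressings with tool kits: the trade gains 159 net, giving 1669 at 177 kg.

1669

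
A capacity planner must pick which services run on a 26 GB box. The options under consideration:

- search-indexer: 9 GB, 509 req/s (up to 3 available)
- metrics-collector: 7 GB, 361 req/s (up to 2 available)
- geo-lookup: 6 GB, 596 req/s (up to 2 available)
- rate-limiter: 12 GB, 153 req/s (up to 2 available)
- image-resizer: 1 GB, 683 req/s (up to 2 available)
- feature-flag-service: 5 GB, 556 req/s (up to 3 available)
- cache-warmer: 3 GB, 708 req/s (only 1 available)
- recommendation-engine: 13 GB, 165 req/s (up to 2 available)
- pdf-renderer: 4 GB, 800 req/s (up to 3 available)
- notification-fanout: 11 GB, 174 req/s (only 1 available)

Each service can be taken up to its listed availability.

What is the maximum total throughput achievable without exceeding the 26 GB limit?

The ratio heuristic lands on 2×image-resizer + feature-flag-service + cache-warmer + 3×pdf-renderer (5030) but leaves 4 GB idle.
Dropping feature-flag-service frees 5 GB; slotting in geo-lookup (6 GB) lifts the total to 5070 at 23 GB.

5070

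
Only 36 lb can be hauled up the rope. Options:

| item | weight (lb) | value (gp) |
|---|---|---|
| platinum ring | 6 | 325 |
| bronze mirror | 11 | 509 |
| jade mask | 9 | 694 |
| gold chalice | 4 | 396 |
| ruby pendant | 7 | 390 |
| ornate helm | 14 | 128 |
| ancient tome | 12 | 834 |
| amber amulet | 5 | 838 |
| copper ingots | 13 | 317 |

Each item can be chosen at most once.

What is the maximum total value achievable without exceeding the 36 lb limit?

Taking platinum ring + jade mask + gold chalice + ancient tome + amber amulet: 36 lb used, 3087 in value.

3087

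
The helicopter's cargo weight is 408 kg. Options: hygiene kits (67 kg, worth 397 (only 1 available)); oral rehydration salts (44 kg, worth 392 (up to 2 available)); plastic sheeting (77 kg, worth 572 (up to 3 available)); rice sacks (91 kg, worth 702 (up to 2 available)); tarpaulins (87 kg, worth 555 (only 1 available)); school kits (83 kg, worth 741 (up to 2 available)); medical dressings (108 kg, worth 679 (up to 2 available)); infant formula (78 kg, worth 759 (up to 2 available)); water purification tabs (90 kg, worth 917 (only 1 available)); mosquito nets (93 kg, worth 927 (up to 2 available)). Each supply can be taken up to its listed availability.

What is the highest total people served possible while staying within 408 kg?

3922

By people served per kg: water purification tabs 10.19, mosquito nets 9.97, infant formula 9.73 lead.
Best packing: oral rehydration salts + infant formula + water purification tabs + 2×mosquito nets — 398 kg, 3922 total.
That's the maximum — no swap from here does better than 3922.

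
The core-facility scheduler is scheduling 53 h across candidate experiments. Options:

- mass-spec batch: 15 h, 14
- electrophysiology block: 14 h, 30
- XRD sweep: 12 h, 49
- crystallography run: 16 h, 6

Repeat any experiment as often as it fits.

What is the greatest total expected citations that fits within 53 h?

196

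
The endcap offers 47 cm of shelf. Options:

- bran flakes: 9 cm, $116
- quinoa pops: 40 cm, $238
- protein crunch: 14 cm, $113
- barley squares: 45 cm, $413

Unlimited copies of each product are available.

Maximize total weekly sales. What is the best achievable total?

580

Best packing: 5×bran flakes — 45 cm, 580 total.
Every other selection either busts 47 cm or fails to beat 580.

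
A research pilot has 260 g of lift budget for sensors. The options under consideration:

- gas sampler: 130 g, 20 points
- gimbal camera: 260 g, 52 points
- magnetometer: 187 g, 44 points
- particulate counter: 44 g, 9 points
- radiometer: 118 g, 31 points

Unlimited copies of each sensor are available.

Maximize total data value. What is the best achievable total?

Taking 2×radiometer: 236 g used, 62 in data value.
That's the maximum — no swap from here does better than 62.

62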